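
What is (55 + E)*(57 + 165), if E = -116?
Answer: -13542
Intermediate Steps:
(55 + E)*(57 + 165) = (55 - 116)*(57 + 165) = -61*222 = -13542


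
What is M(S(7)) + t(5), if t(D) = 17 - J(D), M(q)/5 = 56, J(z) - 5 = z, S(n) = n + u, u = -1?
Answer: 287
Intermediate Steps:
S(n) = -1 + n (S(n) = n - 1 = -1 + n)
J(z) = 5 + z
M(q) = 280 (M(q) = 5*56 = 280)
t(D) = 12 - D (t(D) = 17 - (5 + D) = 17 + (-5 - D) = 12 - D)
M(S(7)) + t(5) = 280 + (12 - 1*5) = 280 + (12 - 5) = 280 + 7 = 287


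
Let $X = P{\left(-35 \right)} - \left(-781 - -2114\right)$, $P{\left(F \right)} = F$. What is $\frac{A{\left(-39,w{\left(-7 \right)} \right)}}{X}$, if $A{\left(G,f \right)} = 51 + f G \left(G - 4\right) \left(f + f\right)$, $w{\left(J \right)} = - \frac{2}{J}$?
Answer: $- \frac{5305}{22344} \approx -0.23742$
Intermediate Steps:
$X = -1368$ ($X = -35 - \left(-781 - -2114\right) = -35 - \left(-781 + 2114\right) = -35 - 1333 = -1368$)
$A{\left(G,f \right)} = 51 + 2 G f^{2} \left(-4 + G\right)$ ($A{\left(G,f \right)} = 51 + G f \left(-4 + G\right) 2 f = 51 + G f 2 f \left(-4 + G\right) = 51 + 2 G f^{2} \left(-4 + G\right)$)
$\frac{A{\left(-39,w{\left(-7 \right)} \right)}}{X} = \frac{51 - - 312 \left(- \frac{2}{-7}\right)^{2} + 2 \left(-39\right)^{2} \left(- \frac{2}{-7}\right)^{2}}{-1368} = \left(51 - - 312 \left(\left(-2\right) \left(- \frac{1}{7}\right)\right)^{2} + 2 \cdot 1521 \left(\left(-2\right) \left(- \frac{1}{7}\right)\right)^{2}\right) \left(- \frac{1}{1368}\right) = \left(51 - - 312 \left(\frac{2}{7}\right)^{2} + 2 \cdot 1521 \left(\frac{2}{7}\right)^{2}\right) \left(- \frac{1}{1368}\right) = \left(51 - \left(-312\right) \frac{4}{49} + 2 \cdot 1521 \cdot \frac{4}{49}\right) \left(- \frac{1}{1368}\right) = \left(51 + \frac{1248}{49} + \frac{12168}{49}\right) \left(- \frac{1}{1368}\right) = \frac{15915}{49} \left(- \frac{1}{1368}\right) = - \frac{5305}{22344}$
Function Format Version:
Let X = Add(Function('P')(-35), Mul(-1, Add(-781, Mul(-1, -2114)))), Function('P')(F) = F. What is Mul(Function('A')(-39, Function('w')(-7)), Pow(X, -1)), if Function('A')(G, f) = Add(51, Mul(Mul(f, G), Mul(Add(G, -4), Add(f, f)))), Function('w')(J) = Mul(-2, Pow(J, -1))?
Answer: Rational(-5305, 22344) ≈ -0.23742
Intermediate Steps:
X = -1368 (X = Add(-35, Mul(-1, Add(-781, Mul(-1, -2114)))) = Add(-35, Mul(-1, Add(-781, 2114))) = Add(-35, Mul(-1, 1333)) = Add(-35, -1333) = -1368)
Function('A')(G, f) = Add(51, Mul(2, G, Pow(f, 2), Add(-4, G))) (Function('A')(G, f) = Add(51, Mul(Mul(G, f), Mul(Add(-4, G), Mul(2, f)))) = Add(51, Mul(Mul(G, f), Mul(2, f, Add(-4, G)))) = Add(51, Mul(2, G, Pow(f, 2), Add(-4, G))))
Mul(Function('A')(-39, Function('w')(-7)), Pow(X, -1)) = Mul(Add(51, Mul(-8, -39, Pow(Mul(-2, Pow(-7, -1)), 2)), Mul(2, Pow(-39, 2), Pow(Mul(-2, Pow(-7, -1)), 2))), Pow(-1368, -1)) = Mul(Add(51, Mul(-8, -39, Pow(Mul(-2, Rational(-1, 7)), 2)), Mul(2, 1521, Pow(Mul(-2, Rational(-1, 7)), 2))), Rational(-1, 1368)) = Mul(Add(51, Mul(-8, -39, Pow(Rational(2, 7), 2)), Mul(2, 1521, Pow(Rational(2, 7), 2))), Rational(-1, 1368)) = Mul(Add(51, Mul(-8, -39, Rational(4, 49)), Mul(2, 1521, Rational(4, 49))), Rational(-1, 1368)) = Mul(Add(51, Rational(1248, 49), Rational(12168, 49)), Rational(-1, 1368)) = Mul(Rational(15915, 49), Rational(-1, 1368)) = Rational(-5305, 22344)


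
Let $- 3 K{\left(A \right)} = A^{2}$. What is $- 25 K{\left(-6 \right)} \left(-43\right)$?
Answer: $-12900$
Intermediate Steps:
$K{\left(A \right)} = - \frac{A^{2}}{3}$
$- 25 K{\left(-6 \right)} \left(-43\right) = - 25 \left(- \frac{\left(-6\right)^{2}}{3}\right) \left(-43\right) = - 25 \left(\left(- \frac{1}{3}\right) 36\right) \left(-43\right) = \left(-25\right) \left(-12\right) \left(-43\right) = 300 \left(-43\right) = -12900$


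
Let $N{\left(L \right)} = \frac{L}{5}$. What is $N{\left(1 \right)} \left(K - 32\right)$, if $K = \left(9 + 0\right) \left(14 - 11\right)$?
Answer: $-1$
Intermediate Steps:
$K = 27$ ($K = 9 \cdot 3 = 27$)
$N{\left(L \right)} = \frac{L}{5}$ ($N{\left(L \right)} = L \frac{1}{5} = \frac{L}{5}$)
$N{\left(1 \right)} \left(K - 32\right) = \frac{1}{5} \cdot 1 \left(27 - 32\right) = \frac{1}{5} \left(-5\right) = -1$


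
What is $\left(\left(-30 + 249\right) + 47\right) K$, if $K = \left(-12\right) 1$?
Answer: $-3192$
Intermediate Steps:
$K = -12$
$\left(\left(-30 + 249\right) + 47\right) K = \left(\left(-30 + 249\right) + 47\right) \left(-12\right) = \left(219 + 47\right) \left(-12\right) = 266 \left(-12\right) = -3192$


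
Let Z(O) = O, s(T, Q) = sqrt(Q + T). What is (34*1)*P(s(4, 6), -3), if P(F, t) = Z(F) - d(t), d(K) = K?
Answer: 102 + 34*sqrt(10) ≈ 209.52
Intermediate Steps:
P(F, t) = F - t
(34*1)*P(s(4, 6), -3) = (34*1)*(sqrt(6 + 4) - 1*(-3)) = 34*(sqrt(10) + 3) = 34*(3 + sqrt(10)) = 102 + 34*sqrt(10)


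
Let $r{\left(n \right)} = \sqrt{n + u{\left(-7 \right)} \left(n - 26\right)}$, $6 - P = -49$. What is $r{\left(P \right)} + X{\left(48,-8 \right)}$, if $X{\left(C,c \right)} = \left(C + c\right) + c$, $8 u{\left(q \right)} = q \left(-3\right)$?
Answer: $32 + \frac{\sqrt{2098}}{4} \approx 43.451$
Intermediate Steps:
$u{\left(q \right)} = - \frac{3 q}{8}$ ($u{\left(q \right)} = \frac{q \left(-3\right)}{8} = \frac{\left(-3\right) q}{8} = - \frac{3 q}{8}$)
$P = 55$ ($P = 6 - -49 = 6 + 49 = 55$)
$X{\left(C,c \right)} = C + 2 c$
$r{\left(n \right)} = \sqrt{- \frac{273}{4} + \frac{29 n}{8}}$ ($r{\left(n \right)} = \sqrt{n + \left(- \frac{3}{8}\right) \left(-7\right) \left(n - 26\right)} = \sqrt{n + \frac{21 \left(-26 + n\right)}{8}} = \sqrt{n + \left(- \frac{273}{4} + \frac{21 n}{8}\right)} = \sqrt{- \frac{273}{4} + \frac{29 n}{8}}$)
$r{\left(P \right)} + X{\left(48,-8 \right)} = \frac{\sqrt{-1092 + 58 \cdot 55}}{4} + \left(48 + 2 \left(-8\right)\right) = \frac{\sqrt{-1092 + 3190}}{4} + \left(48 - 16\right) = \frac{\sqrt{2098}}{4} + 32 = 32 + \frac{\sqrt{2098}}{4}$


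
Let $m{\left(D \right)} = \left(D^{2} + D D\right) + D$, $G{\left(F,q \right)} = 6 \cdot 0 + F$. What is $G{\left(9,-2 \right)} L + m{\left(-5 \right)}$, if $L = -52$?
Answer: $-423$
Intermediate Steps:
$G{\left(F,q \right)} = F$ ($G{\left(F,q \right)} = 0 + F = F$)
$m{\left(D \right)} = D + 2 D^{2}$ ($m{\left(D \right)} = \left(D^{2} + D^{2}\right) + D = 2 D^{2} + D = D + 2 D^{2}$)
$G{\left(9,-2 \right)} L + m{\left(-5 \right)} = 9 \left(-52\right) - 5 \left(1 + 2 \left(-5\right)\right) = -468 - 5 \left(1 - 10\right) = -468 - -45 = -468 + 45 = -423$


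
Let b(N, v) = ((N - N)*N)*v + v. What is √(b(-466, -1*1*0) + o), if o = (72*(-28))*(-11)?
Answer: 12*√154 ≈ 148.92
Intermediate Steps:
b(N, v) = v (b(N, v) = (0*N)*v + v = 0*v + v = 0 + v = v)
o = 22176 (o = -2016*(-11) = 22176)
√(b(-466, -1*1*0) + o) = √(-1*1*0 + 22176) = √(-1*0 + 22176) = √(0 + 22176) = √22176 = 12*√154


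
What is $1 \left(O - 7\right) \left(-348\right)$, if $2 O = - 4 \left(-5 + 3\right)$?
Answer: $1044$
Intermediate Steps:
$O = 4$ ($O = \frac{\left(-4\right) \left(-5 + 3\right)}{2} = \frac{\left(-4\right) \left(-2\right)}{2} = \frac{1}{2} \cdot 8 = 4$)
$1 \left(O - 7\right) \left(-348\right) = 1 \left(4 - 7\right) \left(-348\right) = 1 \left(-3\right) \left(-348\right) = \left(-3\right) \left(-348\right) = 1044$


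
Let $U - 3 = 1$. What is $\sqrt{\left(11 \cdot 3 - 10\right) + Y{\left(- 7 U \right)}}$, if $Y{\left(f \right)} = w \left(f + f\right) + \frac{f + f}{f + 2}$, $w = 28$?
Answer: $\frac{i \sqrt{260741}}{13} \approx 39.279 i$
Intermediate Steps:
$U = 4$ ($U = 3 + 1 = 4$)
$Y{\left(f \right)} = 56 f + \frac{2 f}{2 + f}$ ($Y{\left(f \right)} = 28 \left(f + f\right) + \frac{f + f}{f + 2} = 28 \cdot 2 f + \frac{2 f}{2 + f} = 56 f + \frac{2 f}{2 + f}$)
$\sqrt{\left(11 \cdot 3 - 10\right) + Y{\left(- 7 U \right)}} = \sqrt{\left(11 \cdot 3 - 10\right) + \frac{2 \left(\left(-7\right) 4\right) \left(57 + 28 \left(\left(-7\right) 4\right)\right)}{2 - 28}} = \sqrt{\left(33 - 10\right) + 2 \left(-28\right) \frac{1}{2 - 28} \left(57 + 28 \left(-28\right)\right)} = \sqrt{23 + 2 \left(-28\right) \frac{1}{-26} \left(57 - 784\right)} = \sqrt{23 + 2 \left(-28\right) \left(- \frac{1}{26}\right) \left(-727\right)} = \sqrt{23 - \frac{20356}{13}} = \sqrt{- \frac{20057}{13}} = \frac{i \sqrt{260741}}{13}$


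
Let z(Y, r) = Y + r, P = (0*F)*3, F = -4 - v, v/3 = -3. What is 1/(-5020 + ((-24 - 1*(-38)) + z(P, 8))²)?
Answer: -1/4536 ≈ -0.00022046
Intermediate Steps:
v = -9 (v = 3*(-3) = -9)
F = 5 (F = -4 - 1*(-9) = -4 + 9 = 5)
P = 0 (P = (0*5)*3 = 0*3 = 0)
1/(-5020 + ((-24 - 1*(-38)) + z(P, 8))²) = 1/(-5020 + ((-24 - 1*(-38)) + (0 + 8))²) = 1/(-5020 + ((-24 + 38) + 8)²) = 1/(-5020 + (14 + 8)²) = 1/(-5020 + 22²) = 1/(-5020 + 484) = 1/(-4536) = -1/4536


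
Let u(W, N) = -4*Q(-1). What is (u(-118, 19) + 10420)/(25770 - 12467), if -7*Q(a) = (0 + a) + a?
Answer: 72932/93121 ≈ 0.78320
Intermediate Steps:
Q(a) = -2*a/7 (Q(a) = -((0 + a) + a)/7 = -(a + a)/7 = -2*a/7)
u(W, N) = -8/7 (u(W, N) = -(-8)*(-1)/7 = -4*2/7 = -8/7)
(u(-118, 19) + 10420)/(25770 - 12467) = (-8/7 + 10420)/(25770 - 12467) = (72932/7)/13303 = (72932/7)*(1/13303) = 72932/93121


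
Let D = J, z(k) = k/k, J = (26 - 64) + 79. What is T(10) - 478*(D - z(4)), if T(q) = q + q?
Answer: -19100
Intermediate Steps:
J = 41 (J = -38 + 79 = 41)
z(k) = 1
D = 41
T(q) = 2*q
T(10) - 478*(D - z(4)) = 2*10 - 478*(41 - 1*1) = 20 - 478*(41 - 1) = 20 - 478*40 = 20 - 19120 = -19100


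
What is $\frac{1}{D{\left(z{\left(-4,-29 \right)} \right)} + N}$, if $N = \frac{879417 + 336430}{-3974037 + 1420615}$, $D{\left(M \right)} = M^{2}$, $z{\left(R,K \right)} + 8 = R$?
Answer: $\frac{2553422}{366476921} \approx 0.0069675$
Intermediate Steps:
$z{\left(R,K \right)} = -8 + R$
$N = - \frac{1215847}{2553422}$ ($N = \frac{1215847}{-2553422} = 1215847 \left(- \frac{1}{2553422}\right) = - \frac{1215847}{2553422} \approx -0.47616$)
$\frac{1}{D{\left(z{\left(-4,-29 \right)} \right)} + N} = \frac{1}{\left(-8 - 4\right)^{2} - \frac{1215847}{2553422}} = \frac{1}{\left(-12\right)^{2} - \frac{1215847}{2553422}} = \frac{1}{144 - \frac{1215847}{2553422}} = \frac{1}{\frac{366476921}{2553422}} = \frac{2553422}{366476921}$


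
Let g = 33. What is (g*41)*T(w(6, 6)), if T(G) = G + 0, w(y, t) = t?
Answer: 8118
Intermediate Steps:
T(G) = G
(g*41)*T(w(6, 6)) = (33*41)*6 = 1353*6 = 8118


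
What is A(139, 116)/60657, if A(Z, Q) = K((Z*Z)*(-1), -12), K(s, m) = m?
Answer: -4/20219 ≈ -0.00019783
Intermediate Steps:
A(Z, Q) = -12
A(139, 116)/60657 = -12/60657 = -12*1/60657 = -4/20219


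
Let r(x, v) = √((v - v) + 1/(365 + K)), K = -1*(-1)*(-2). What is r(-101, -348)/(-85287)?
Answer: -√3/2814471 ≈ -6.1541e-7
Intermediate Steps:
K = -2 (K = 1*(-2) = -2)
r(x, v) = √3/33 (r(x, v) = √((v - v) + 1/(365 - 2)) = √(0 + 1/363) = √(1/363) = √3/33)
r(-101, -348)/(-85287) = (√3/33)/(-85287) = (√3/33)*(-1/85287) = -√3/2814471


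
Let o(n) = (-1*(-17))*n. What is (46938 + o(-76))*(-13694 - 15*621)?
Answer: -1050268814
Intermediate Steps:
o(n) = 17*n
(46938 + o(-76))*(-13694 - 15*621) = (46938 + 17*(-76))*(-13694 - 15*621) = (46938 - 1292)*(-13694 - 9315) = 45646*(-23009) = -1050268814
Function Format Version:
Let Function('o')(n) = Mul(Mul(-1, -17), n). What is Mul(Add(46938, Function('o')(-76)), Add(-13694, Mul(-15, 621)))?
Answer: -1050268814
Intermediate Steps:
Function('o')(n) = Mul(17, n)
Mul(Add(46938, Function('o')(-76)), Add(-13694, Mul(-15, 621))) = Mul(Add(46938, Mul(17, -76)), Add(-13694, Mul(-15, 621))) = Mul(Add(46938, -1292), Add(-13694, -9315)) = Mul(45646, -23009) = -1050268814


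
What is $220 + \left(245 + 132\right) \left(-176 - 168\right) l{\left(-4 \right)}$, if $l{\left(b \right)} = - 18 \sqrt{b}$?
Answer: $220 + 4668768 i \approx 220.0 + 4.6688 \cdot 10^{6} i$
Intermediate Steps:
$220 + \left(245 + 132\right) \left(-176 - 168\right) l{\left(-4 \right)} = 220 + \left(245 + 132\right) \left(-176 - 168\right) \left(- 18 \sqrt{-4}\right) = 220 + 377 \left(-344\right) \left(- 18 \cdot 2 i\right) = 220 - 129688 \left(- 36 i\right) = 220 + 4668768 i$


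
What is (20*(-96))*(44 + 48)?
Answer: -176640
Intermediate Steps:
(20*(-96))*(44 + 48) = -1920*92 = -176640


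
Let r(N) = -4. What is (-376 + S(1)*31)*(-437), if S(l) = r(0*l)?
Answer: 218500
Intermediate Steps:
S(l) = -4
(-376 + S(1)*31)*(-437) = (-376 - 4*31)*(-437) = (-376 - 124)*(-437) = -500*(-437) = 218500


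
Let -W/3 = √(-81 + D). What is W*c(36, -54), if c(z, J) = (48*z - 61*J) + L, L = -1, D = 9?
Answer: -90378*I*√2 ≈ -1.2781e+5*I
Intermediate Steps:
c(z, J) = -1 - 61*J + 48*z (c(z, J) = (48*z - 61*J) - 1 = (-61*J + 48*z) - 1 = -1 - 61*J + 48*z)
W = -18*I*√2 (W = -3*√(-81 + 9) = -18*I*√2 ≈ -25.456*I)
W*c(36, -54) = (-18*I*√2)*(-1 - 61*(-54) + 48*36) = (-18*I*√2)*(-1 + 3294 + 1728) = -18*I*√2*5021 = -90378*I*√2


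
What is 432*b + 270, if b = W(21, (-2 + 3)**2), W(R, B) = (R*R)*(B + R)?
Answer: 4191534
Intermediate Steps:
W(R, B) = R**2*(B + R)
b = 9702 (b = 21**2*((-2 + 3)**2 + 21) = 441*(1**2 + 21) = 441*(1 + 21) = 441*22 = 9702)
432*b + 270 = 432*9702 + 270 = 4191264 + 270 = 4191534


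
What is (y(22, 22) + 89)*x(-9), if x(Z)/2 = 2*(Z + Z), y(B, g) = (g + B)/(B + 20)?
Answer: -45384/7 ≈ -6483.4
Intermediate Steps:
y(B, g) = (B + g)/(20 + B)
x(Z) = 8*Z (x(Z) = 2*(2*(Z + Z)) = 2*(2*(2*Z)) = 2*(4*Z) = 8*Z)
(y(22, 22) + 89)*x(-9) = ((22 + 22)/(20 + 22) + 89)*(8*(-9)) = (44/42 + 89)*(-72) = ((1/42)*44 + 89)*(-72) = (22/21 + 89)*(-72) = (1891/21)*(-72) = -45384/7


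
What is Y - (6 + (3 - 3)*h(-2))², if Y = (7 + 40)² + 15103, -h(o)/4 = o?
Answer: 17276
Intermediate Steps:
h(o) = -4*o
Y = 17312 (Y = 47² + 15103 = 2209 + 15103 = 17312)
Y - (6 + (3 - 3)*h(-2))² = 17312 - (6 + (3 - 3)*(-4*(-2)))² = 17312 - (6 + 0*8)² = 17312 - (6 + 0)² = 17312 - 1*6² = 17312 - 1*36 = 17312 - 36 = 17276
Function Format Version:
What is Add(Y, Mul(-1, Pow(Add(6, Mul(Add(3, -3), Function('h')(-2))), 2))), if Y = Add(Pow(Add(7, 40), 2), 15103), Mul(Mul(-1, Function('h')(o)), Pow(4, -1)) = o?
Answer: 17276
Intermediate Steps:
Function('h')(o) = Mul(-4, o)
Y = 17312 (Y = Add(Pow(47, 2), 15103) = Add(2209, 15103) = 17312)
Add(Y, Mul(-1, Pow(Add(6, Mul(Add(3, -3), Function('h')(-2))), 2))) = Add(17312, Mul(-1, Pow(Add(6, Mul(Add(3, -3), Mul(-4, -2))), 2))) = Add(17312, Mul(-1, Pow(Add(6, Mul(0, 8)), 2))) = Add(17312, Mul(-1, Pow(Add(6, 0), 2))) = Add(17312, Mul(-1, Pow(6, 2))) = Add(17312, Mul(-1, 36)) = Add(17312, -36) = 17276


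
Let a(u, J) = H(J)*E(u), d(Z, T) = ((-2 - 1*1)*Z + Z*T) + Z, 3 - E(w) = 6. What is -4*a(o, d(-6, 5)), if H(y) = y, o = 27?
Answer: -216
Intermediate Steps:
E(w) = -3 (E(w) = 3 - 1*6 = 3 - 6 = -3)
d(Z, T) = -2*Z + T*Z (d(Z, T) = ((-2 - 1)*Z + T*Z) + Z = (-3*Z + T*Z) + Z = -2*Z + T*Z)
a(u, J) = -3*J (a(u, J) = J*(-3) = -3*J)
-4*a(o, d(-6, 5)) = -(-12)*(-6*(-2 + 5)) = -(-12)*(-6*3) = -(-12)*(-18) = -4*54 = -216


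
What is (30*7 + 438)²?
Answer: 419904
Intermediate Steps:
(30*7 + 438)² = (210 + 438)² = 648² = 419904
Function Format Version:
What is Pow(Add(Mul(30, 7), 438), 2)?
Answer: 419904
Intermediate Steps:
Pow(Add(Mul(30, 7), 438), 2) = Pow(Add(210, 438), 2) = Pow(648, 2) = 419904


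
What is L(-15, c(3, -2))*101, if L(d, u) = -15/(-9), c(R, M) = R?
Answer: 505/3 ≈ 168.33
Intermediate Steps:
L(d, u) = 5/3 (L(d, u) = -15*(-⅑) = 5/3)
L(-15, c(3, -2))*101 = (5/3)*101 = 505/3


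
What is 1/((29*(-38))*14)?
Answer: -1/15428 ≈ -6.4817e-5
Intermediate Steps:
1/((29*(-38))*14) = 1/(-1102*14) = 1/(-15428) = -1/15428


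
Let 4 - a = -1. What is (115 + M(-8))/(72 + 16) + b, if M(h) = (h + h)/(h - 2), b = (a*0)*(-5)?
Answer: 53/40 ≈ 1.3250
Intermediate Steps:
a = 5 (a = 4 - 1*(-1) = 4 + 1 = 5)
b = 0 (b = (5*0)*(-5) = 0*(-5) = 0)
M(h) = 2*h/(-2 + h) (M(h) = (2*h)/(-2 + h) = 2*h/(-2 + h))
(115 + M(-8))/(72 + 16) + b = (115 + 2*(-8)/(-2 - 8))/(72 + 16) + 0 = (115 + 2*(-8)/(-10))/88 + 0 = (115 + 2*(-8)*(-⅒))*(1/88) + 0 = (115 + 8/5)*(1/88) + 0 = (583/5)*(1/88) + 0 = 53/40 + 0 = 53/40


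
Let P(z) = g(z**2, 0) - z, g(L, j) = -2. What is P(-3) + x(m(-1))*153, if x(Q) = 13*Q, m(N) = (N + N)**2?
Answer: 7957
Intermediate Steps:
m(N) = 4*N**2 (m(N) = (2*N)**2 = 4*N**2)
P(z) = -2 - z
P(-3) + x(m(-1))*153 = (-2 - 1*(-3)) + (13*(4*(-1)**2))*153 = (-2 + 3) + (13*(4*1))*153 = 1 + (13*4)*153 = 1 + 52*153 = 1 + 7956 = 7957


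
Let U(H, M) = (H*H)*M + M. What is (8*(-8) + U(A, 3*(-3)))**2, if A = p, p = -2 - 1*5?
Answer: 264196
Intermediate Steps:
p = -7 (p = -2 - 5 = -7)
A = -7
U(H, M) = M + M*H**2 (U(H, M) = H**2*M + M = M*H**2 + M = M + M*H**2)
(8*(-8) + U(A, 3*(-3)))**2 = (8*(-8) + (3*(-3))*(1 + (-7)**2))**2 = (-64 - 9*(1 + 49))**2 = (-64 - 9*50)**2 = (-64 - 450)**2 = (-514)**2 = 264196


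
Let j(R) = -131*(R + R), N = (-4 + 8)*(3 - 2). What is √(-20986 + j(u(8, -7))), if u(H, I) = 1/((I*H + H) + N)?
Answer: I*√10154342/22 ≈ 144.84*I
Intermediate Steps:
N = 4 (N = 4*1 = 4)
u(H, I) = 1/(4 + H + H*I) (u(H, I) = 1/((I*H + H) + 4) = 1/((H*I + H) + 4) = 1/((H + H*I) + 4) = 1/(4 + H + H*I))
j(R) = -262*R
√(-20986 + j(u(8, -7))) = √(-20986 - 262/(4 + 8 + 8*(-7))) = √(-20986 - 262/(4 + 8 - 56)) = √(-20986 - 262/(-44)) = √(-20986 - 262*(-1/44)) = √(-20986 + 131/22) = √(-461561/22) = I*√10154342/22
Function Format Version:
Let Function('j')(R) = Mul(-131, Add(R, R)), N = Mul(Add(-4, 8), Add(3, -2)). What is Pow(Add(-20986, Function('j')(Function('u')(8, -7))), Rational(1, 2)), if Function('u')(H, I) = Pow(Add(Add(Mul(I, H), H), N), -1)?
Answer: Mul(Rational(1, 22), I, Pow(10154342, Rational(1, 2))) ≈ Mul(144.84, I)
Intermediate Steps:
N = 4 (N = Mul(4, 1) = 4)
Function('u')(H, I) = Pow(Add(4, H, Mul(H, I)), -1) (Function('u')(H, I) = Pow(Add(Add(Mul(I, H), H), 4), -1) = Pow(Add(Add(Mul(H, I), H), 4), -1) = Pow(Add(Add(H, Mul(H, I)), 4), -1) = Pow(Add(4, H, Mul(H, I)), -1))
Function('j')(R) = Mul(-262, R) (Function('j')(R) = Mul(-131, Mul(2, R)) = Mul(-262, R))
Pow(Add(-20986, Function('j')(Function('u')(8, -7))), Rational(1, 2)) = Pow(Add(-20986, Mul(-262, Pow(Add(4, 8, Mul(8, -7)), -1))), Rational(1, 2)) = Pow(Add(-20986, Mul(-262, Pow(Add(4, 8, -56), -1))), Rational(1, 2)) = Pow(Add(-20986, Mul(-262, Pow(-44, -1))), Rational(1, 2)) = Pow(Add(-20986, Mul(-262, Rational(-1, 44))), Rational(1, 2)) = Pow(Add(-20986, Rational(131, 22)), Rational(1, 2)) = Pow(Rational(-461561, 22), Rational(1, 2)) = Mul(Rational(1, 22), I, Pow(10154342, Rational(1, 2)))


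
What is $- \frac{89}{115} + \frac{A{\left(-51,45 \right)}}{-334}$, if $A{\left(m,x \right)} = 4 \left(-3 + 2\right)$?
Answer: $- \frac{14633}{19205} \approx -0.76194$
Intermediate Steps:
$A{\left(m,x \right)} = -4$ ($A{\left(m,x \right)} = 4 \left(-1\right) = -4$)
$- \frac{89}{115} + \frac{A{\left(-51,45 \right)}}{-334} = - \frac{89}{115} - \frac{4}{-334} = \left(-89\right) \frac{1}{115} - - \frac{2}{167} = - \frac{89}{115} + \frac{2}{167} = - \frac{14633}{19205}$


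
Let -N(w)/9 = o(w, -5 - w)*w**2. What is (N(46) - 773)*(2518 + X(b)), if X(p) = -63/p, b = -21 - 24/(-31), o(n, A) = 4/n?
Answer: -1279871677/209 ≈ -6.1238e+6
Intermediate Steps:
N(w) = -36*w (N(w) = -9*4/w*w**2 = -36*w)
b = -627/31 (b = -21 - 24*(-1/31) = -21 + 24/31 = -627/31 ≈ -20.226)
(N(46) - 773)*(2518 + X(b)) = (-36*46 - 773)*(2518 - 63/(-627/31)) = (-1656 - 773)*(2518 - 63*(-31/627)) = -2429*(2518 + 651/209) = -2429*526913/209 = -1279871677/209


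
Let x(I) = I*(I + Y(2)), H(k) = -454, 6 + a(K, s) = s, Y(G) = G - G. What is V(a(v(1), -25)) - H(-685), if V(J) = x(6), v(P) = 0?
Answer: 490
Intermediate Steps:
Y(G) = 0
a(K, s) = -6 + s
x(I) = I**2 (x(I) = I*(I + 0) = I*I = I**2)
V(J) = 36 (V(J) = 6**2 = 36)
V(a(v(1), -25)) - H(-685) = 36 - 1*(-454) = 36 + 454 = 490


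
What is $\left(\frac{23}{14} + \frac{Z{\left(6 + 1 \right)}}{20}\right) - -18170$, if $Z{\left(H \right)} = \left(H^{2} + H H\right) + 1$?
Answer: $\frac{2544723}{140} \approx 18177.0$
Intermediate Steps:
$Z{\left(H \right)} = 1 + 2 H^{2}$ ($Z{\left(H \right)} = \left(H^{2} + H^{2}\right) + 1 = 2 H^{2} + 1 = 1 + 2 H^{2}$)
$\left(\frac{23}{14} + \frac{Z{\left(6 + 1 \right)}}{20}\right) - -18170 = \left(\frac{23}{14} + \frac{1 + 2 \left(6 + 1\right)^{2}}{20}\right) - -18170 = \left(23 \cdot \frac{1}{14} + \left(1 + 2 \cdot 7^{2}\right) \frac{1}{20}\right) + 18170 = \left(\frac{23}{14} + \left(1 + 2 \cdot 49\right) \frac{1}{20}\right) + 18170 = \left(\frac{23}{14} + \left(1 + 98\right) \frac{1}{20}\right) + 18170 = \left(\frac{23}{14} + 99 \cdot \frac{1}{20}\right) + 18170 = \left(\frac{23}{14} + \frac{99}{20}\right) + 18170 = \frac{923}{140} + 18170 = \frac{2544723}{140}$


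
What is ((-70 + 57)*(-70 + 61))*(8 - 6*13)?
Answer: -8190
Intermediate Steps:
((-70 + 57)*(-70 + 61))*(8 - 6*13) = (-13*(-9))*(8 - 78) = 117*(-70) = -8190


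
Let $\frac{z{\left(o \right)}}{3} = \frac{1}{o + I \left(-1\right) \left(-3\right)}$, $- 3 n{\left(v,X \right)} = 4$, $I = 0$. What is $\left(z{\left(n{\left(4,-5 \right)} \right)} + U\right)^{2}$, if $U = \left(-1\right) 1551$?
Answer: $\frac{38601369}{16} \approx 2.4126 \cdot 10^{6}$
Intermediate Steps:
$n{\left(v,X \right)} = - \frac{4}{3}$ ($n{\left(v,X \right)} = \left(- \frac{1}{3}\right) 4 = - \frac{4}{3}$)
$z{\left(o \right)} = \frac{3}{o}$ ($z{\left(o \right)} = \frac{3}{o + 0 \left(-1\right) \left(-3\right)} = \frac{3}{o + 0 \left(-3\right)} = \frac{3}{o + 0} = \frac{3}{o}$)
$U = -1551$
$\left(z{\left(n{\left(4,-5 \right)} \right)} + U\right)^{2} = \left(\frac{3}{- \frac{4}{3}} - 1551\right)^{2} = \left(3 \left(- \frac{3}{4}\right) - 1551\right)^{2} = \left(- \frac{9}{4} - 1551\right)^{2} = \left(- \frac{6213}{4}\right)^{2} = \frac{38601369}{16}$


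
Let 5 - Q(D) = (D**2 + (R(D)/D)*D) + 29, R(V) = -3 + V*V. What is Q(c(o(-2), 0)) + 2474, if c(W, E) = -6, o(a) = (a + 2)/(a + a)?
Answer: 2381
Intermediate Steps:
R(V) = -3 + V**2
o(a) = (2 + a)/(2*a) (o(a) = (2 + a)/((2*a)) = (2 + a)*(1/(2*a)) = (2 + a)/(2*a))
Q(D) = -21 - 2*D**2 (Q(D) = 5 - ((D**2 + ((-3 + D**2)/D)*D) + 29) = 5 - ((D**2 + (-3 + D**2)) + 29) = 5 - ((-3 + 2*D**2) + 29) = 5 - (26 + 2*D**2) = 5 + (-26 - 2*D**2) = -21 - 2*D**2)
Q(c(o(-2), 0)) + 2474 = (-21 - 2*(-6)**2) + 2474 = (-21 - 2*36) + 2474 = (-21 - 72) + 2474 = -93 + 2474 = 2381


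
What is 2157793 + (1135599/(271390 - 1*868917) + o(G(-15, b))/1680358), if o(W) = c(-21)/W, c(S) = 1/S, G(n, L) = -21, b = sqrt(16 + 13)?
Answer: 136492660473530070209/63255734303958 ≈ 2.1578e+6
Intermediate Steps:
b = sqrt(29) ≈ 5.3852
o(W) = -1/(21*W) (o(W) = 1/((-21)*W) = -1/(21*W))
2157793 + (1135599/(271390 - 1*868917) + o(G(-15, b))/1680358) = 2157793 + (1135599/(271390 - 1*868917) - 1/21/(-21)/1680358) = 2157793 + (1135599/(271390 - 868917) - 1/21*(-1/21)*(1/1680358)) = 2157793 + (1135599/(-597527) + (1/441)*(1/1680358)) = 2157793 + (1135599*(-1/597527) + 1/741037878) = 2157793 + (-1135599/597527 + 1/741037878) = 2157793 - 120217410374485/63255734303958 = 136492660473530070209/63255734303958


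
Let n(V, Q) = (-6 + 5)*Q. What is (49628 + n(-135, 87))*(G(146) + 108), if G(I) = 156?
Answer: 13078824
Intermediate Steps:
n(V, Q) = -Q
(49628 + n(-135, 87))*(G(146) + 108) = (49628 - 1*87)*(156 + 108) = (49628 - 87)*264 = 49541*264 = 13078824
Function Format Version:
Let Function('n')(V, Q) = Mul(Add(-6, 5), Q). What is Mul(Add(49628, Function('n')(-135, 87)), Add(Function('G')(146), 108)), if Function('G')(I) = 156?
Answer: 13078824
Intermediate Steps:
Function('n')(V, Q) = Mul(-1, Q)
Mul(Add(49628, Function('n')(-135, 87)), Add(Function('G')(146), 108)) = Mul(Add(49628, Mul(-1, 87)), Add(156, 108)) = Mul(Add(49628, -87), 264) = Mul(49541, 264) = 13078824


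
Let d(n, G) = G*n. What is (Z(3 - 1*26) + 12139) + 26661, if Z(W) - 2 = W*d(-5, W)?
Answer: 36157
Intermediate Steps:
Z(W) = 2 - 5*W² (Z(W) = 2 + W*(W*(-5)) = 2 + W*(-5*W) = 2 - 5*W²)
(Z(3 - 1*26) + 12139) + 26661 = ((2 - 5*(3 - 1*26)²) + 12139) + 26661 = ((2 - 5*(3 - 26)²) + 12139) + 26661 = ((2 - 5*(-23)²) + 12139) + 26661 = ((2 - 5*529) + 12139) + 26661 = ((2 - 2645) + 12139) + 26661 = (-2643 + 12139) + 26661 = 9496 + 26661 = 36157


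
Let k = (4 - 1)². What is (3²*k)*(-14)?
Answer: -1134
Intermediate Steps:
k = 9 (k = 3² = 9)
(3²*k)*(-14) = (3²*9)*(-14) = (9*9)*(-14) = 81*(-14) = -1134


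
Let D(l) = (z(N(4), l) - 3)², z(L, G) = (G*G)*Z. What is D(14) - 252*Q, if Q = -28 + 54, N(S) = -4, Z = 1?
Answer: 30697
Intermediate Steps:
z(L, G) = G² (z(L, G) = (G*G)*1 = G²*1 = G²)
D(l) = (-3 + l²)² (D(l) = (l² - 3)² = (-3 + l²)²)
Q = 26
D(14) - 252*Q = (-3 + 14²)² - 252*26 = (-3 + 196)² - 6552 = 193² - 6552 = 37249 - 6552 = 30697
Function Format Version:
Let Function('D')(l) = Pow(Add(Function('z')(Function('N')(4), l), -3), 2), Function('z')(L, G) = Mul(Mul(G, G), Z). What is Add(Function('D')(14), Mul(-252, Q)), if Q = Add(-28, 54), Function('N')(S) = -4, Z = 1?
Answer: 30697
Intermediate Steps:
Function('z')(L, G) = Pow(G, 2) (Function('z')(L, G) = Mul(Mul(G, G), 1) = Mul(Pow(G, 2), 1) = Pow(G, 2))
Function('D')(l) = Pow(Add(-3, Pow(l, 2)), 2) (Function('D')(l) = Pow(Add(Pow(l, 2), -3), 2) = Pow(Add(-3, Pow(l, 2)), 2))
Q = 26
Add(Function('D')(14), Mul(-252, Q)) = Add(Pow(Add(-3, Pow(14, 2)), 2), Mul(-252, 26)) = Add(Pow(Add(-3, 196), 2), -6552) = Add(Pow(193, 2), -6552) = Add(37249, -6552) = 30697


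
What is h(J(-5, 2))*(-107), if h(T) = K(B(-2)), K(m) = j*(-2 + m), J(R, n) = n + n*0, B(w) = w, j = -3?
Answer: -1284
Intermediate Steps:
J(R, n) = n (J(R, n) = n + 0 = n)
K(m) = 6 - 3*m (K(m) = -3*(-2 + m) = 6 - 3*m)
h(T) = 12 (h(T) = 6 - 3*(-2) = 6 + 6 = 12)
h(J(-5, 2))*(-107) = 12*(-107) = -1284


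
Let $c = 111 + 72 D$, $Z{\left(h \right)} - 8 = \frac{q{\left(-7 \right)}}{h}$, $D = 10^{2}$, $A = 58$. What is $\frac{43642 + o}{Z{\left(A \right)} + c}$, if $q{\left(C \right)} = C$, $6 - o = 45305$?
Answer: $- \frac{96106}{424495} \approx -0.2264$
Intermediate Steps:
$o = -45299$ ($o = 6 - 45305 = -45299$)
$D = 100$
$Z{\left(h \right)} = 8 - \frac{7}{h}$
$c = 7311$ ($c = 111 + 72 \cdot 100 = 111 + 7200 = 7311$)
$\frac{43642 + o}{Z{\left(A \right)} + c} = \frac{43642 - 45299}{\left(8 - \frac{7}{58}\right) + 7311} = - \frac{1657}{\left(8 - \frac{7}{58}\right) + 7311} = - \frac{1657}{\frac{457}{58} + 7311} = - \frac{1657}{\frac{424495}{58}} = \left(-1657\right) \frac{58}{424495} = - \frac{96106}{424495}$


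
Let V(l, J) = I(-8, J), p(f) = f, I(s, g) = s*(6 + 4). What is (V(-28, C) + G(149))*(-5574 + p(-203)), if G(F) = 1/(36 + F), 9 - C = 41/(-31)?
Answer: 85493823/185 ≈ 4.6213e+5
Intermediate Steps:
I(s, g) = 10*s (I(s, g) = s*10 = 10*s)
C = 320/31 (C = 9 - 41/(-31) = 9 - 41*(-1)/31 = 9 - 1*(-41/31) = 9 + 41/31 = 320/31 ≈ 10.323)
V(l, J) = -80 (V(l, J) = 10*(-8) = -80)
(V(-28, C) + G(149))*(-5574 + p(-203)) = (-80 + 1/(36 + 149))*(-5574 - 203) = (-80 + 1/185)*(-5777) = -14799/185*(-5777) = 85493823/185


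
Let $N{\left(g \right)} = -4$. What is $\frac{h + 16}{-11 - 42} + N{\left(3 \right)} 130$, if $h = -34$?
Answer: $- \frac{27542}{53} \approx -519.66$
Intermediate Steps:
$\frac{h + 16}{-11 - 42} + N{\left(3 \right)} 130 = \frac{-34 + 16}{-11 - 42} - 520 = - \frac{18}{-53} - 520 = \left(-18\right) \left(- \frac{1}{53}\right) - 520 = \frac{18}{53} - 520 = - \frac{27542}{53}$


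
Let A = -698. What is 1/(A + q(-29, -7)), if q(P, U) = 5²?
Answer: -1/673 ≈ -0.0014859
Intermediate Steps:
q(P, U) = 25
1/(A + q(-29, -7)) = 1/(-698 + 25) = 1/(-673) = -1/673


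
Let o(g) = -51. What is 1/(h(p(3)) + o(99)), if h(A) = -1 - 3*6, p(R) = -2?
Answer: -1/70 ≈ -0.014286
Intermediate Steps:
h(A) = -19 (h(A) = -1 - 18 = -19)
1/(h(p(3)) + o(99)) = 1/(-19 - 51) = 1/(-70) = -1/70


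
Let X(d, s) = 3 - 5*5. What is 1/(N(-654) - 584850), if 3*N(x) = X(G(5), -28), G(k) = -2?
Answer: -3/1754572 ≈ -1.7098e-6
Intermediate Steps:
X(d, s) = -22 (X(d, s) = 3 - 25 = -22)
N(x) = -22/3 (N(x) = (⅓)*(-22) = -22/3)
1/(N(-654) - 584850) = 1/(-22/3 - 584850) = 1/(-1754572/3) = -3/1754572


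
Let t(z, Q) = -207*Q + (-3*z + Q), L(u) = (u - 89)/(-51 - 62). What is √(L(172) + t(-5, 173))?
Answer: I*√454879466/113 ≈ 188.74*I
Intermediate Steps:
L(u) = 89/113 - u/113 (L(u) = (-89 + u)/(-113) = (-89 + u)*(-1/113) = 89/113 - u/113)
t(z, Q) = -206*Q - 3*z (t(z, Q) = -207*Q + (Q - 3*z) = -206*Q - 3*z)
√(L(172) + t(-5, 173)) = √((89/113 - 1/113*172) + (-206*173 - 3*(-5))) = √((89/113 - 172/113) + (-35638 + 15)) = √(-83/113 - 35623) = √(-4025482/113) = I*√454879466/113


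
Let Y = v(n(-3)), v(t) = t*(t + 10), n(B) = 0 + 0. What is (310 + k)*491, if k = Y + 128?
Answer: 215058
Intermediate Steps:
n(B) = 0
v(t) = t*(10 + t)
Y = 0 (Y = 0*(10 + 0) = 0*10 = 0)
k = 128 (k = 0 + 128 = 128)
(310 + k)*491 = (310 + 128)*491 = 438*491 = 215058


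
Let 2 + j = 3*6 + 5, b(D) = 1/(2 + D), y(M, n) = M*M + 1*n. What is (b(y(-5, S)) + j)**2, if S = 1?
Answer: 346921/784 ≈ 442.50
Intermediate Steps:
y(M, n) = n + M**2 (y(M, n) = M**2 + n = n + M**2)
j = 21 (j = -2 + (3*6 + 5) = -2 + (18 + 5) = -2 + 23 = 21)
(b(y(-5, S)) + j)**2 = (1/(2 + (1 + (-5)**2)) + 21)**2 = (1/(2 + (1 + 25)) + 21)**2 = (1/(2 + 26) + 21)**2 = (1/28 + 21)**2 = (589/28)**2 = 346921/784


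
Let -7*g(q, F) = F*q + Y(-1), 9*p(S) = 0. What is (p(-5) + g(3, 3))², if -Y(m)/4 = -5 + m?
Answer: 1089/49 ≈ 22.224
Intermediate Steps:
Y(m) = 20 - 4*m (Y(m) = -4*(-5 + m) = 20 - 4*m)
p(S) = 0 (p(S) = (⅑)*0 = 0)
g(q, F) = -24/7 - F*q/7 (g(q, F) = -(F*q + (20 - 4*(-1)))/7 = -(F*q + (20 + 4))/7 = -(F*q + 24)/7 = -(24 + F*q)/7 = -24/7 - F*q/7)
(p(-5) + g(3, 3))² = (0 + (-24/7 - ⅐*3*3))² = (0 + (-24/7 - 9/7))² = (0 - 33/7)² = (-33/7)² = 1089/49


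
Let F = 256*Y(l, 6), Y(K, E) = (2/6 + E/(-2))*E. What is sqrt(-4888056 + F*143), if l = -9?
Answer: 2*I*sqrt(1368446) ≈ 2339.6*I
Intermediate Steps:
Y(K, E) = E*(1/3 - E/2) (Y(K, E) = (2*(1/6) + E*(-1/2))*E = (1/3 - E/2)*E = E*(1/3 - E/2))
F = -4096 (F = 256*((1/6)*6*(2 - 3*6)) = 256*((1/6)*6*(2 - 18)) = 256*((1/6)*6*(-16)) = 256*(-16) = -4096)
sqrt(-4888056 + F*143) = sqrt(-4888056 - 4096*143) = sqrt(-4888056 - 585728) = sqrt(-5473784) = 2*I*sqrt(1368446)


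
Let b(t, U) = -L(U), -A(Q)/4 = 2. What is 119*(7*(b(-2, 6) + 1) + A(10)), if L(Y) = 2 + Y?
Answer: -6783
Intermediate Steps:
A(Q) = -8 (A(Q) = -4*2 = -8)
b(t, U) = -2 - U (b(t, U) = -(2 + U) = -2 - U)
119*(7*(b(-2, 6) + 1) + A(10)) = 119*(7*((-2 - 1*6) + 1) - 8) = 119*(7*((-2 - 6) + 1) - 8) = 119*(7*(-8 + 1) - 8) = 119*(7*(-7) - 8) = 119*(-49 - 8) = 119*(-57) = -6783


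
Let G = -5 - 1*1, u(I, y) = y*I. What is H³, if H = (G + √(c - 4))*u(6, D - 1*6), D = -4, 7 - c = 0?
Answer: 58320000 - 23976000*√3 ≈ 1.6792e+7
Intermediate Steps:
c = 7 (c = 7 - 1*0 = 7 + 0 = 7)
u(I, y) = I*y
G = -6 (G = -5 - 1 = -6)
H = 360 - 60*√3 (H = (-6 + √(7 - 4))*(6*(-4 - 1*6)) = (-6 + √3)*(6*(-4 - 6)) = (-6 + √3)*(6*(-10)) = (-6 + √3)*(-60) = 360 - 60*√3 ≈ 256.08)
H³ = (360 - 60*√3)³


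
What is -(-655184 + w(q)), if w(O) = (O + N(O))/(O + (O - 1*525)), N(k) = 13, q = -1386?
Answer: 2160140275/3297 ≈ 6.5518e+5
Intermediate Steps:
w(O) = (13 + O)/(-525 + 2*O) (w(O) = (O + 13)/(O + (O - 1*525)) = (13 + O)/(O + (O - 525)) = (13 + O)/(O + (-525 + O)) = (13 + O)/(-525 + 2*O))
-(-655184 + w(q)) = -(-655184 + (13 - 1386)/(-525 + 2*(-1386))) = -(-655184 - 1373/(-525 - 2772)) = -(-655184 - 1373/(-3297)) = -(-655184 - 1/3297*(-1373)) = -(-655184 + 1373/3297) = -1*(-2160140275/3297) = 2160140275/3297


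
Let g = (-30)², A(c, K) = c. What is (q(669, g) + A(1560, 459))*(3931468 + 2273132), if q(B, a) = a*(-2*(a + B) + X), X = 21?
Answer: -17396085204000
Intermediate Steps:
g = 900
q(B, a) = a*(21 - 2*B - 2*a) (q(B, a) = a*(-2*(a + B) + 21) = a*(-2*(B + a) + 21) = a*((-2*B - 2*a) + 21) = a*(21 - 2*B - 2*a))
(q(669, g) + A(1560, 459))*(3931468 + 2273132) = (900*(21 - 2*669 - 2*900) + 1560)*(3931468 + 2273132) = (900*(21 - 1338 - 1800) + 1560)*6204600 = (900*(-3117) + 1560)*6204600 = (-2805300 + 1560)*6204600 = -2803740*6204600 = -17396085204000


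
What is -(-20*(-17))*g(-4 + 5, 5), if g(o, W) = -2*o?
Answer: 680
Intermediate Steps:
-(-20*(-17))*g(-4 + 5, 5) = -(-20*(-17))*(-2*(-4 + 5)) = -340*(-2*1) = -340*(-2) = -1*(-680) = 680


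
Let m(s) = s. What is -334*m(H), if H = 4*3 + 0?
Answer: -4008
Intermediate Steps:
H = 12 (H = 12 + 0 = 12)
-334*m(H) = -334*12 = -4008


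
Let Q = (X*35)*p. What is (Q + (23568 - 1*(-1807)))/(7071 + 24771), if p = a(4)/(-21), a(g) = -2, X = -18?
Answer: 415/522 ≈ 0.79502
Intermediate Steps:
p = 2/21 (p = -2/(-21) = -2*(-1/21) = 2/21 ≈ 0.095238)
Q = -60 (Q = -18*35*(2/21) = -630*2/21 = -60)
(Q + (23568 - 1*(-1807)))/(7071 + 24771) = (-60 + (23568 - 1*(-1807)))/(7071 + 24771) = (-60 + (23568 + 1807))/31842 = (-60 + 25375)*(1/31842) = 25315*(1/31842) = 415/522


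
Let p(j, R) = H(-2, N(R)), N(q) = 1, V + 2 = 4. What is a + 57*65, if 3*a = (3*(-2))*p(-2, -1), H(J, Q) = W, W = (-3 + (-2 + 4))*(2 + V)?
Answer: 3713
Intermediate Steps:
V = 2 (V = -2 + 4 = 2)
W = -4 (W = (-3 + (-2 + 4))*(2 + 2) = (-3 + 2)*4 = -1*4 = -4)
H(J, Q) = -4
p(j, R) = -4
a = 8 (a = ((3*(-2))*(-4))/3 = (-6*(-4))/3 = (⅓)*24 = 8)
a + 57*65 = 8 + 57*65 = 8 + 3705 = 3713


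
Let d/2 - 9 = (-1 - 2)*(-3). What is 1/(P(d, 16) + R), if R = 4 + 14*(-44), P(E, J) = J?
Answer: -1/596 ≈ -0.0016779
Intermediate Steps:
d = 36 (d = 18 + 2*((-1 - 2)*(-3)) = 18 + 2*(-3*(-3)) = 18 + 2*9 = 18 + 18 = 36)
R = -612 (R = 4 - 616 = -612)
1/(P(d, 16) + R) = 1/(16 - 612) = 1/(-596) = -1/596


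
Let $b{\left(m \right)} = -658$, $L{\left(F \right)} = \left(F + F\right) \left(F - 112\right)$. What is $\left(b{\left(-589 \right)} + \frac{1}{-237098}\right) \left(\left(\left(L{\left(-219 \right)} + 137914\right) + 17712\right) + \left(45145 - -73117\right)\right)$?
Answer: $- \frac{32673743905005}{118549} \approx -2.7561 \cdot 10^{8}$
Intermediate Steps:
$L{\left(F \right)} = 2 F \left(-112 + F\right)$
$\left(b{\left(-589 \right)} + \frac{1}{-237098}\right) \left(\left(\left(L{\left(-219 \right)} + 137914\right) + 17712\right) + \left(45145 - -73117\right)\right) = \left(-658 + \frac{1}{-237098}\right) \left(\left(\left(2 \left(-219\right) \left(-112 - 219\right) + 137914\right) + 17712\right) + \left(45145 - -73117\right)\right) = \left(-658 - \frac{1}{237098}\right) \left(\left(\left(2 \left(-219\right) \left(-331\right) + 137914\right) + 17712\right) + \left(45145 + 73117\right)\right) = - \frac{156010485 \left(\left(\left(144978 + 137914\right) + 17712\right) + 118262\right)}{237098} = - \frac{156010485 \left(\left(282892 + 17712\right) + 118262\right)}{237098} = - \frac{156010485 \left(300604 + 118262\right)}{237098} = \left(- \frac{156010485}{237098}\right) 418866 = - \frac{32673743905005}{118549}$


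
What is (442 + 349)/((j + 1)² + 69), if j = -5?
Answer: 791/85 ≈ 9.3059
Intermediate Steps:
(442 + 349)/((j + 1)² + 69) = (442 + 349)/((-5 + 1)² + 69) = 791/((-4)² + 69) = 791/(16 + 69) = 791/85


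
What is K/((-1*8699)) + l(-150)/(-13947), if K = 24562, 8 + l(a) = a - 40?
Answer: -113614604/40441651 ≈ -2.8093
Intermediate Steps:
l(a) = -48 + a (l(a) = -8 + (a - 40) = -8 + (-40 + a) = -48 + a)
K/((-1*8699)) + l(-150)/(-13947) = 24562/((-1*8699)) + (-48 - 150)/(-13947) = 24562/(-8699) - 198*(-1/13947) = 24562*(-1/8699) + 66/4649 = -24562/8699 + 66/4649 = -113614604/40441651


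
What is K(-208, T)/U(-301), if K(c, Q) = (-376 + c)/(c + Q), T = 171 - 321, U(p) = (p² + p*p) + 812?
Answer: 146/16290253 ≈ 8.9624e-6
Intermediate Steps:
U(p) = 812 + 2*p² (U(p) = (p² + p²) + 812 = 2*p² + 812 = 812 + 2*p²)
T = -150
K(c, Q) = (-376 + c)/(Q + c)
K(-208, T)/U(-301) = ((-376 - 208)/(-150 - 208))/(812 + 2*(-301)²) = (-584/(-358))/(812 + 2*90601) = (-1/358*(-584))/(812 + 181202) = (292/179)/182014 = (292/179)*(1/182014) = 146/16290253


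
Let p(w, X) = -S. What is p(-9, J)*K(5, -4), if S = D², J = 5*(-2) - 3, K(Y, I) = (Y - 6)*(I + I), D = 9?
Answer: -648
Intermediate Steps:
K(Y, I) = 2*I*(-6 + Y) (K(Y, I) = (-6 + Y)*(2*I) = 2*I*(-6 + Y))
J = -13 (J = -10 - 3 = -13)
S = 81 (S = 9² = 81)
p(w, X) = -81 (p(w, X) = -1*81 = -81)
p(-9, J)*K(5, -4) = -162*(-4)*(-6 + 5) = -162*(-4)*(-1) = -81*8 = -648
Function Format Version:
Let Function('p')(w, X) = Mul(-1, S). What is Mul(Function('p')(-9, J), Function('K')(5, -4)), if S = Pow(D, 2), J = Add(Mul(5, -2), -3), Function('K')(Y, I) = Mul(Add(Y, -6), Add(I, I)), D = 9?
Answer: -648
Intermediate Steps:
Function('K')(Y, I) = Mul(2, I, Add(-6, Y)) (Function('K')(Y, I) = Mul(Add(-6, Y), Mul(2, I)) = Mul(2, I, Add(-6, Y)))
J = -13 (J = Add(-10, -3) = -13)
S = 81 (S = Pow(9, 2) = 81)
Function('p')(w, X) = -81 (Function('p')(w, X) = Mul(-1, 81) = -81)
Mul(Function('p')(-9, J), Function('K')(5, -4)) = Mul(-81, Mul(2, -4, Add(-6, 5))) = Mul(-81, Mul(2, -4, -1)) = Mul(-81, 8) = -648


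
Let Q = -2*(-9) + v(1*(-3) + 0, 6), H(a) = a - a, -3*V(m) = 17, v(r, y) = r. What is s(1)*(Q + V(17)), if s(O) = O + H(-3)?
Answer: 28/3 ≈ 9.3333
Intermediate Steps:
V(m) = -17/3 (V(m) = -⅓*17 = -17/3)
H(a) = 0
s(O) = O (s(O) = O + 0 = O)
Q = 15 (Q = -2*(-9) + (1*(-3) + 0) = 18 + (-3 + 0) = 18 - 3 = 15)
s(1)*(Q + V(17)) = 1*(15 - 17/3) = 1*(28/3) = 28/3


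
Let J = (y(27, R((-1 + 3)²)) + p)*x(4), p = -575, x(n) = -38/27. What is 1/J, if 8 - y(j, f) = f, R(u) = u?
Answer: 27/21698 ≈ 0.0012444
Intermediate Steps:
y(j, f) = 8 - f
x(n) = -38/27 (x(n) = -38*1/27 = -38/27)
J = 21698/27 (J = ((8 - (-1 + 3)²) - 575)*(-38/27) = ((8 - 1*2²) - 575)*(-38/27) = ((8 - 1*4) - 575)*(-38/27) = ((8 - 4) - 575)*(-38/27) = (4 - 575)*(-38/27) = -571*(-38/27) = 21698/27 ≈ 803.63)
1/J = 1/(21698/27) = 27/21698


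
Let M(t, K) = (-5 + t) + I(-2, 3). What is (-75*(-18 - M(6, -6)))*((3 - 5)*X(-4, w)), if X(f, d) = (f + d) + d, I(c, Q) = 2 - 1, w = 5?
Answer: -18000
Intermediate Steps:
I(c, Q) = 1
X(f, d) = f + 2*d (X(f, d) = (d + f) + d = f + 2*d)
M(t, K) = -4 + t (M(t, K) = (-5 + t) + 1 = -4 + t)
(-75*(-18 - M(6, -6)))*((3 - 5)*X(-4, w)) = (-75*(-18 - (-4 + 6)))*((3 - 5)*(-4 + 2*5)) = (-75*(-18 - 1*2))*(-2*(-4 + 10)) = (-75*(-18 - 2))*(-2*6) = -75*(-20)*(-12) = 1500*(-12) = -18000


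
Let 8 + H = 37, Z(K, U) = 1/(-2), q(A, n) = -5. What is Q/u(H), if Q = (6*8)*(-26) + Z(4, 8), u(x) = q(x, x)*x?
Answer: 2497/290 ≈ 8.6104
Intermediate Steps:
Z(K, U) = -1/2
H = 29 (H = -8 + 37 = 29)
u(x) = -5*x
Q = -2497/2 (Q = (6*8)*(-26) - 1/2 = 48*(-26) - 1/2 = -1248 - 1/2 = -2497/2 ≈ -1248.5)
Q/u(H) = -2497/(2*((-5*29))) = -2497/2/(-145) = -2497/2*(-1/145) = 2497/290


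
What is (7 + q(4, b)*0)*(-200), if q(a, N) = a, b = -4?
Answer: -1400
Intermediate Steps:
(7 + q(4, b)*0)*(-200) = (7 + 4*0)*(-200) = (7 + 0)*(-200) = 7*(-200) = -1400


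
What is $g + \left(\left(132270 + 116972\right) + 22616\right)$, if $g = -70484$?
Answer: $201374$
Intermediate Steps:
$g + \left(\left(132270 + 116972\right) + 22616\right) = -70484 + \left(\left(132270 + 116972\right) + 22616\right) = -70484 + \left(249242 + 22616\right) = -70484 + 271858 = 201374$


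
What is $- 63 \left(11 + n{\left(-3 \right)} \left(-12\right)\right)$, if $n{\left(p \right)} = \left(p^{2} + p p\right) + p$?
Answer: $10647$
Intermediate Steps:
$n{\left(p \right)} = p + 2 p^{2}$ ($n{\left(p \right)} = \left(p^{2} + p^{2}\right) + p = 2 p^{2} + p = p + 2 p^{2}$)
$- 63 \left(11 + n{\left(-3 \right)} \left(-12\right)\right) = - 63 \left(11 + - 3 \left(1 + 2 \left(-3\right)\right) \left(-12\right)\right) = - 63 \left(11 + - 3 \left(1 - 6\right) \left(-12\right)\right) = - 63 \left(11 + \left(-3\right) \left(-5\right) \left(-12\right)\right) = - 63 \left(11 + 15 \left(-12\right)\right) = - 63 \left(11 - 180\right) = \left(-63\right) \left(-169\right) = 10647$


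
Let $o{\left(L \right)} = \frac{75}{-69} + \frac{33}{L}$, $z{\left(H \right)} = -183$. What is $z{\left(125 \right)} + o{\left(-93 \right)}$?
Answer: $- \frac{131507}{713} \approx -184.44$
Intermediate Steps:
$o{\left(L \right)} = - \frac{25}{23} + \frac{33}{L}$ ($o{\left(L \right)} = 75 \left(- \frac{1}{69}\right) + \frac{33}{L} = - \frac{25}{23} + \frac{33}{L}$)
$z{\left(125 \right)} + o{\left(-93 \right)} = -183 - \left(\frac{25}{23} - \frac{33}{-93}\right) = -183 + \left(- \frac{25}{23} + 33 \left(- \frac{1}{93}\right)\right) = -183 - \frac{1028}{713} = - \frac{131507}{713}$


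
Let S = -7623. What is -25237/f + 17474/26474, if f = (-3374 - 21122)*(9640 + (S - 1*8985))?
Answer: 1490968112167/2259398750336 ≈ 0.65990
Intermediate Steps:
f = 170688128 (f = (-3374 - 21122)*(9640 + (-7623 - 1*8985)) = -24496*(9640 + (-7623 - 8985)) = -24496*(9640 - 16608) = -24496*(-6968) = 170688128)
-25237/f + 17474/26474 = -25237/170688128 + 17474/26474 = -25237*1/170688128 + 17474*(1/26474) = -25237/170688128 + 8737/13237 = 1490968112167/2259398750336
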